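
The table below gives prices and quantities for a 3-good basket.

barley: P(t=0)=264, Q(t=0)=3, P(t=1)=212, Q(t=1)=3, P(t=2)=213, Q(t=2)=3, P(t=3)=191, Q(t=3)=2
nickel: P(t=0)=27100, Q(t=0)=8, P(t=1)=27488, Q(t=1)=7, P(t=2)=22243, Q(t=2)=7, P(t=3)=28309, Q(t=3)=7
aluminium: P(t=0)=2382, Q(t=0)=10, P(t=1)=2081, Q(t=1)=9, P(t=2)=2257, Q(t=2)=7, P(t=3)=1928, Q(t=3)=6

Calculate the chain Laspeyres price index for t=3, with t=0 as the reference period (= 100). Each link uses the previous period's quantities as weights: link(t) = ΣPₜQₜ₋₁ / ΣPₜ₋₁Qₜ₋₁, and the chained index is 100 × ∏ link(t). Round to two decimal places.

102.81

Link t=0→t=1:
ΣP(t=1)Q(t=0) = 212×3 + 27488×8 + 2081×10 = 636 + 219904 + 20810 = 241350
ΣP(t=0)Q(t=0) = 264×3 + 27100×8 + 2382×10 = 792 + 216800 + 23820 = 241412
link = 241350/241412 = 0.999743
Link t=1→t=2:
ΣP(t=2)Q(t=1) = 213×3 + 22243×7 + 2257×9 = 639 + 155701 + 20313 = 176653
ΣP(t=1)Q(t=1) = 212×3 + 27488×7 + 2081×9 = 636 + 192416 + 18729 = 211781
link = 176653/211781 = 0.834131
Link t=2→t=3:
ΣP(t=3)Q(t=2) = 191×3 + 28309×7 + 1928×7 = 573 + 198163 + 13496 = 212232
ΣP(t=2)Q(t=2) = 213×3 + 22243×7 + 2257×7 = 639 + 155701 + 15799 = 172139
link = 212232/172139 = 1.232911
Chained index = 100 × 0.999743 × 0.834131 × 1.232911 = 102.8144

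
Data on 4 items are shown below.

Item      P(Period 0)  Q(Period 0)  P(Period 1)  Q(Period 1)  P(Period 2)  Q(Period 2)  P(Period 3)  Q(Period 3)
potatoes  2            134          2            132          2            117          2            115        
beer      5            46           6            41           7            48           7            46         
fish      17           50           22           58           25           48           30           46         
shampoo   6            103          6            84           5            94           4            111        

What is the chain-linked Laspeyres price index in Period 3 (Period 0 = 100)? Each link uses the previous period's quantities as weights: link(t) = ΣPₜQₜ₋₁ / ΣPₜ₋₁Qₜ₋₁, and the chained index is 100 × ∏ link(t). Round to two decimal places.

Link Period 0→Period 1:
ΣP(Period 1)Q(Period 0) = 2×134 + 6×46 + 22×50 + 6×103 = 268 + 276 + 1100 + 618 = 2262
ΣP(Period 0)Q(Period 0) = 2×134 + 5×46 + 17×50 + 6×103 = 268 + 230 + 850 + 618 = 1966
link = 2262/1966 = 1.150560
Link Period 1→Period 2:
ΣP(Period 2)Q(Period 1) = 2×132 + 7×41 + 25×58 + 5×84 = 264 + 287 + 1450 + 420 = 2421
ΣP(Period 1)Q(Period 1) = 2×132 + 6×41 + 22×58 + 6×84 = 264 + 246 + 1276 + 504 = 2290
link = 2421/2290 = 1.057205
Link Period 2→Period 3:
ΣP(Period 3)Q(Period 2) = 2×117 + 7×48 + 30×48 + 4×94 = 234 + 336 + 1440 + 376 = 2386
ΣP(Period 2)Q(Period 2) = 2×117 + 7×48 + 25×48 + 5×94 = 234 + 336 + 1200 + 470 = 2240
link = 2386/2240 = 1.065179
Chained index = 100 × 1.150560 × 1.057205 × 1.065179 = 129.5659

129.57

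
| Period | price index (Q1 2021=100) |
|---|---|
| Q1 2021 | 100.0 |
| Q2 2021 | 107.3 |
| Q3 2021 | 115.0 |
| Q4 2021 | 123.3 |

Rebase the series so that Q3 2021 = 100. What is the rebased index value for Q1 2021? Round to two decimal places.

Rebased(Q1 2021) = 100.0 / 115.0 × 100 = 86.9565

86.96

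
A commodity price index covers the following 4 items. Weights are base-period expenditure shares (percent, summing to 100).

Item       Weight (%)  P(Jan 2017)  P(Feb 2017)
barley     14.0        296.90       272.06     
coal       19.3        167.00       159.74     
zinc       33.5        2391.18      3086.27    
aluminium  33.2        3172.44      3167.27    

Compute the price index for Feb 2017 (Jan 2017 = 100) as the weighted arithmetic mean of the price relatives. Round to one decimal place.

barley: 14.0 × (272.06/296.90) = 14.0 × 0.916335 = 12.8287
coal: 19.3 × (159.74/167.00) = 19.3 × 0.956527 = 18.4610
zinc: 33.5 × (3086.27/2391.18) = 33.5 × 1.290689 = 43.2381
aluminium: 33.2 × (3167.27/3172.44) = 33.2 × 0.998370 = 33.1459
Index = Σ wᵢ·(p₁ᵢ/p₀ᵢ) = 12.8287 + 18.4610 + 43.2381 + 33.1459 = 107.6736

107.7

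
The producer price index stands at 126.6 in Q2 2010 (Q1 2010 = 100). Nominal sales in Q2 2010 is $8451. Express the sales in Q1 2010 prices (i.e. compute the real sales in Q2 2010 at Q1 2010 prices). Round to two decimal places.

Real = Nominal ÷ (Index/100) = 8451 ÷ (126.6/100)
     = 8451 ÷ 1.266 = 6675.3555

6675.36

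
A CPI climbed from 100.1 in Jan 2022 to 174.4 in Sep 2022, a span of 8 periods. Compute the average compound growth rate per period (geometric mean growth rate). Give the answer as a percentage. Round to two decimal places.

Growth factor = (174.4/100.1)^(1/8) = (1.742258)^(1/8) = 1.071862
Growth rate = 1.071862 − 1 = 0.071862 = 7.1862%

7.19%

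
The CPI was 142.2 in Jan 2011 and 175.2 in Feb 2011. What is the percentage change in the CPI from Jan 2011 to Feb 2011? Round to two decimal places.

Change = (175.2 − 142.2) / 142.2 × 100
       = 33.0 / 142.2 × 100 = 23.2068%

23.21%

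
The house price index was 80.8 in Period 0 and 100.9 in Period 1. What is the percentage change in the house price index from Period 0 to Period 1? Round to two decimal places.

Change = (100.9 − 80.8) / 80.8 × 100
       = 20.1 / 80.8 × 100 = 24.8762%

24.88%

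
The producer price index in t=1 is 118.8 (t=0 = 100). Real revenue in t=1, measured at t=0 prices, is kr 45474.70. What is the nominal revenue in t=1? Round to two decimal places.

Nominal = Real × (Index/100) = 45474.70 × (118.8/100)
        = 45474.70 × 1.188 = 54023.9436

54023.94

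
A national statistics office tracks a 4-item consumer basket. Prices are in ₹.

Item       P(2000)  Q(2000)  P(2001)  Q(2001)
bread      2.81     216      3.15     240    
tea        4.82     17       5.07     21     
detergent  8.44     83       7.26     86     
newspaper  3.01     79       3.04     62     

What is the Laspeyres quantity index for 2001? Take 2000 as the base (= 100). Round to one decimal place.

Laspeyres quantity index uses base-period prices as weights.
ΣP(2000)·Q(2001) = 2.81×240 + 4.82×21 + 8.44×86 + 3.01×62 = 674.4 + 101.22 + 725.84 + 186.62 = 1688.08
ΣP(2000)·Q(2000) = 2.81×216 + 4.82×17 + 8.44×83 + 3.01×79 = 606.96 + 81.94 + 700.52 + 237.79 = 1627.21
Index = 1688.08 / 1627.21 × 100 = 103.7408

103.7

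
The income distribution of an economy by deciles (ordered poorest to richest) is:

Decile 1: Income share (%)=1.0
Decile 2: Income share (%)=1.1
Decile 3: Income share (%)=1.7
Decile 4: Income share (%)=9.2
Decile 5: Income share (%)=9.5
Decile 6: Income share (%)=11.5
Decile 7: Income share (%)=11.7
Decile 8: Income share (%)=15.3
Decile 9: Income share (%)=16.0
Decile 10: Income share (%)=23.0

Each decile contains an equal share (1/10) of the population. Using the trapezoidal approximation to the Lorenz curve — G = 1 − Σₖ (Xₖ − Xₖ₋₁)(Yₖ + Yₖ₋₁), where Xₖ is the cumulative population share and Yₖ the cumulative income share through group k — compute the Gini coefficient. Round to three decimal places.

0.380

Cumulative income shares Yₖ: 0.0100, 0.0210, 0.0380, 0.1300, 0.2250, 0.3400, 0.4570, 0.6100, 0.7700, 1.0000
Σ (Xₖ−Xₖ₋₁)(Yₖ+Yₖ₋₁) = (1/10)(0.0100+0.0000) + (1/10)(0.0210+0.0100) + (1/10)(0.0380+0.0210) + (1/10)(0.1300+0.0380) + (1/10)(0.2250+0.1300) + (1/10)(0.3400+0.2250) + (1/10)(0.4570+0.3400) + (1/10)(0.6100+0.4570) + (1/10)(0.7700+0.6100) + (1/10)(1.0000+0.7700)
  = 0.0010 + 0.0031 + 0.0059 + 0.0168 + 0.0355 + 0.0565 + 0.0797 + 0.1067 + 0.1380 + 0.1770 = 0.6202
G = 1 − 0.6202 = 0.3798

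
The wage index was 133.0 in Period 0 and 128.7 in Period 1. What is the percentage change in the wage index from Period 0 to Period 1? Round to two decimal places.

Change = (128.7 − 133.0) / 133.0 × 100
       = -4.3 / 133.0 × 100 = -3.2331%

-3.23%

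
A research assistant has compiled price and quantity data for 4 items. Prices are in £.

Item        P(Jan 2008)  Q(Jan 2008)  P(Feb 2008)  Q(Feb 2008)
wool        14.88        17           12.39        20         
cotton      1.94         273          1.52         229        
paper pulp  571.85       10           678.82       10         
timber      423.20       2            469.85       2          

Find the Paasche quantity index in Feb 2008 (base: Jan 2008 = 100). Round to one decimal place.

Paasche quantity index uses current-period prices as weights.
ΣP(Feb 2008)·Q(Feb 2008) = 12.39×20 + 1.52×229 + 678.82×10 + 469.85×2 = 247.8 + 348.08 + 6788.2 + 939.7 = 8323.78
ΣP(Feb 2008)·Q(Jan 2008) = 12.39×17 + 1.52×273 + 678.82×10 + 469.85×2 = 210.63 + 414.96 + 6788.2 + 939.7 = 8353.49
Index = 8323.78 / 8353.49 × 100 = 99.6443

99.6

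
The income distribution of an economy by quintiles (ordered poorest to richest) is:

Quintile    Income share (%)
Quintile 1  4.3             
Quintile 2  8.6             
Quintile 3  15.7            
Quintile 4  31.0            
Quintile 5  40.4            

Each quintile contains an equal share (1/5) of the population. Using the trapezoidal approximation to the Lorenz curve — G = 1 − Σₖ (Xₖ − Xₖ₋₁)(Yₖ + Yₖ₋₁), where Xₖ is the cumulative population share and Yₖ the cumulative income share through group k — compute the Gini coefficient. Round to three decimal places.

Cumulative income shares Yₖ: 0.0430, 0.1290, 0.2860, 0.5960, 1.0000
Σ (Xₖ−Xₖ₋₁)(Yₖ+Yₖ₋₁) = (1/5)(0.0430+0.0000) + (1/5)(0.1290+0.0430) + (1/5)(0.2860+0.1290) + (1/5)(0.5960+0.2860) + (1/5)(1.0000+0.5960)
  = 0.0086 + 0.0344 + 0.0830 + 0.1764 + 0.3192 = 0.6216
G = 1 − 0.6216 = 0.3784

0.378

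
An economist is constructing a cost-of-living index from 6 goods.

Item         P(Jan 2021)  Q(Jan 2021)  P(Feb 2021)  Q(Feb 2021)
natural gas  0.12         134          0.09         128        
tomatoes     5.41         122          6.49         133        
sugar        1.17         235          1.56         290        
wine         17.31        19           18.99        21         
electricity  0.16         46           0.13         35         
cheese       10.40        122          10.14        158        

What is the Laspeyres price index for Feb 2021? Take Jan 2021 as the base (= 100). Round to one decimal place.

108.5

Laspeyres price index uses base-period quantities as weights.
ΣP(Feb 2021)·Q(Jan 2021) = 0.09×134 + 6.49×122 + 1.56×235 + 18.99×19 + 0.13×46 + 10.14×122 = 12.06 + 791.78 + 366.6 + 360.81 + 5.98 + 1237.08 = 2774.31
ΣP(Jan 2021)·Q(Jan 2021) = 0.12×134 + 5.41×122 + 1.17×235 + 17.31×19 + 0.16×46 + 10.40×122 = 16.08 + 660.02 + 274.95 + 328.89 + 7.36 + 1268.8 = 2556.1
Index = 2774.31 / 2556.1 × 100 = 108.5368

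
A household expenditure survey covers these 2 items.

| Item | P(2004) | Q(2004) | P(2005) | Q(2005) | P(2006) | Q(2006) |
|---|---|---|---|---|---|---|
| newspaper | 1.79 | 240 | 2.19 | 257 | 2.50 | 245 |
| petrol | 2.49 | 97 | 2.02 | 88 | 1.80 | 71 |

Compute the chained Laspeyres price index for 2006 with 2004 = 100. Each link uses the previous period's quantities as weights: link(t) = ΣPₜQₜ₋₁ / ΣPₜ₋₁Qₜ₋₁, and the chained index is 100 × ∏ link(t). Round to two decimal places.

Link 2004→2005:
ΣP(2005)Q(2004) = 2.19×240 + 2.02×97 = 525.6 + 195.94 = 721.54
ΣP(2004)Q(2004) = 1.79×240 + 2.49×97 = 429.6 + 241.53 = 671.13
link = 721.54/671.13 = 1.075112
Link 2005→2006:
ΣP(2006)Q(2005) = 2.50×257 + 1.80×88 = 642.5 + 158.4 = 800.9
ΣP(2005)Q(2005) = 2.19×257 + 2.02×88 = 562.83 + 177.76 = 740.59
link = 800.9/740.59 = 1.081435
Chained index = 100 × 1.075112 × 1.081435 = 116.2664

116.27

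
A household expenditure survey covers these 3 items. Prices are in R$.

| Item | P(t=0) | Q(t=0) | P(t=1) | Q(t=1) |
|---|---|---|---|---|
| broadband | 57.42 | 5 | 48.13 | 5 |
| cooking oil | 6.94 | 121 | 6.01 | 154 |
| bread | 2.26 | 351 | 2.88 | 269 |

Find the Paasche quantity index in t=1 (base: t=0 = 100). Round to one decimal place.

Paasche quantity index uses current-period prices as weights.
ΣP(t=1)·Q(t=1) = 48.13×5 + 6.01×154 + 2.88×269 = 240.65 + 925.54 + 774.72 = 1940.91
ΣP(t=1)·Q(t=0) = 48.13×5 + 6.01×121 + 2.88×351 = 240.65 + 727.21 + 1010.88 = 1978.74
Index = 1940.91 / 1978.74 × 100 = 98.0882

98.1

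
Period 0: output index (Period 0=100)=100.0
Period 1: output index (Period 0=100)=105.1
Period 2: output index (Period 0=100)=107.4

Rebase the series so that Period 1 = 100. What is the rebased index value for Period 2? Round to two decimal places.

Rebased(Period 2) = 107.4 / 105.1 × 100 = 102.1884

102.19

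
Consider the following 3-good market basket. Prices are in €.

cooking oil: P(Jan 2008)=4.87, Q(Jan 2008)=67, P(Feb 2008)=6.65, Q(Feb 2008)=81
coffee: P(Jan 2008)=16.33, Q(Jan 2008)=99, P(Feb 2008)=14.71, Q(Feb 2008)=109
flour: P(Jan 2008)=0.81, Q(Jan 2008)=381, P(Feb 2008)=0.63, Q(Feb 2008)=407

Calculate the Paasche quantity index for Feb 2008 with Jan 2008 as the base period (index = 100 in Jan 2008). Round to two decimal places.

Paasche quantity index uses current-period prices as weights.
ΣP(Feb 2008)·Q(Feb 2008) = 6.65×81 + 14.71×109 + 0.63×407 = 538.65 + 1603.39 + 256.41 = 2398.45
ΣP(Feb 2008)·Q(Jan 2008) = 6.65×67 + 14.71×99 + 0.63×381 = 445.55 + 1456.29 + 240.03 = 2141.87
Index = 2398.45 / 2141.87 × 100 = 111.9793

111.98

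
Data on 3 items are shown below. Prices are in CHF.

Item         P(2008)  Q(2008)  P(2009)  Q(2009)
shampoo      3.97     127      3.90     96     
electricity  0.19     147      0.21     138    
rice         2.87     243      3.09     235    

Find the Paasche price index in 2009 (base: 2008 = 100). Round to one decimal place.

Paasche price index uses current-period quantities as weights.
ΣP(2009)·Q(2009) = 3.90×96 + 0.21×138 + 3.09×235 = 374.4 + 28.98 + 726.15 = 1129.53
ΣP(2008)·Q(2009) = 3.97×96 + 0.19×138 + 2.87×235 = 381.12 + 26.22 + 674.45 = 1081.79
Index = 1129.53 / 1081.79 × 100 = 104.4131

104.4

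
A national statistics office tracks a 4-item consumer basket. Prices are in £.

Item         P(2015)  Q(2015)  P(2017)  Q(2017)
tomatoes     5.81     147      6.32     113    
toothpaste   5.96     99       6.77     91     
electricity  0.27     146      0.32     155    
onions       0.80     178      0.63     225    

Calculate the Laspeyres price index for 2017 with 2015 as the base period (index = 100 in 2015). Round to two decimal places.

Laspeyres price index uses base-period quantities as weights.
ΣP(2017)·Q(2015) = 6.32×147 + 6.77×99 + 0.32×146 + 0.63×178 = 929.04 + 670.23 + 46.72 + 112.14 = 1758.13
ΣP(2015)·Q(2015) = 5.81×147 + 5.96×99 + 0.27×146 + 0.80×178 = 854.07 + 590.04 + 39.42 + 142.4 = 1625.93
Index = 1758.13 / 1625.93 × 100 = 108.1307

108.13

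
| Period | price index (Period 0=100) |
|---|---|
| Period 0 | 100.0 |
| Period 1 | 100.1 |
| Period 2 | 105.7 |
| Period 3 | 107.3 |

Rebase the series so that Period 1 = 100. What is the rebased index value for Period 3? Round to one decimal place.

Rebased(Period 3) = 107.3 / 100.1 × 100 = 107.1928

107.2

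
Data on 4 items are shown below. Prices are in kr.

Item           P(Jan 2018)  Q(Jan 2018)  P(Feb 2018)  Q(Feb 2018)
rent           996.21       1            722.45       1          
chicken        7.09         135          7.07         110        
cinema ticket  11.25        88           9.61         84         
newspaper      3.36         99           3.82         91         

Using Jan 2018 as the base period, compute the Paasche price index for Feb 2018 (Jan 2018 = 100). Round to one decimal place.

87.7

Paasche price index uses current-period quantities as weights.
ΣP(Feb 2018)·Q(Feb 2018) = 722.45×1 + 7.07×110 + 9.61×84 + 3.82×91 = 722.45 + 777.7 + 807.24 + 347.62 = 2655.01
ΣP(Jan 2018)·Q(Feb 2018) = 996.21×1 + 7.09×110 + 11.25×84 + 3.36×91 = 996.21 + 779.9 + 945 + 305.76 = 3026.87
Index = 2655.01 / 3026.87 × 100 = 87.7147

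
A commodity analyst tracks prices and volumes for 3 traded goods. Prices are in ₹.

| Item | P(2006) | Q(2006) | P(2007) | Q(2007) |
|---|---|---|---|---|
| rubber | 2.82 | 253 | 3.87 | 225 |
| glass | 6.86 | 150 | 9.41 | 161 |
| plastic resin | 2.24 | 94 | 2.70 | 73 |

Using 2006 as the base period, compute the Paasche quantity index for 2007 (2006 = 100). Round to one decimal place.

97.7

Paasche quantity index uses current-period prices as weights.
ΣP(2007)·Q(2007) = 3.87×225 + 9.41×161 + 2.70×73 = 870.75 + 1515.01 + 197.1 = 2582.86
ΣP(2007)·Q(2006) = 3.87×253 + 9.41×150 + 2.70×94 = 979.11 + 1411.5 + 253.8 = 2644.41
Index = 2582.86 / 2644.41 × 100 = 97.6724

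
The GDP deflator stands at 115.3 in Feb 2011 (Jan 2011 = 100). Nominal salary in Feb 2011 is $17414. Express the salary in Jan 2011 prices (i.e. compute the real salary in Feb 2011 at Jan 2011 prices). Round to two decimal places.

15103.21

Real = Nominal ÷ (Index/100) = 17414 ÷ (115.3/100)
     = 17414 ÷ 1.153 = 15103.2090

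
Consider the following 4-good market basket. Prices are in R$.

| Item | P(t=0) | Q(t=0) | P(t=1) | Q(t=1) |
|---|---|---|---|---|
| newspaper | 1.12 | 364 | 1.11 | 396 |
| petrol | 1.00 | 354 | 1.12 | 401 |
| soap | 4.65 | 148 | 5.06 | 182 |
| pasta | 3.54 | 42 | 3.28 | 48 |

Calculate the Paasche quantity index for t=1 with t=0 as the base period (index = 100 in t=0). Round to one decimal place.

Paasche quantity index uses current-period prices as weights.
ΣP(t=1)·Q(t=1) = 1.11×396 + 1.12×401 + 5.06×182 + 3.28×48 = 439.56 + 449.12 + 920.92 + 157.44 = 1967.04
ΣP(t=1)·Q(t=0) = 1.11×364 + 1.12×354 + 5.06×148 + 3.28×42 = 404.04 + 396.48 + 748.88 + 137.76 = 1687.16
Index = 1967.04 / 1687.16 × 100 = 116.5888

116.6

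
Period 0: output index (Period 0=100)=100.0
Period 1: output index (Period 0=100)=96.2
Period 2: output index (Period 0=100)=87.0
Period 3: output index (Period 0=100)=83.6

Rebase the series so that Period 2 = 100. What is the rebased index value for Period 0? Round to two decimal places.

114.94

Rebased(Period 0) = 100.0 / 87.0 × 100 = 114.9425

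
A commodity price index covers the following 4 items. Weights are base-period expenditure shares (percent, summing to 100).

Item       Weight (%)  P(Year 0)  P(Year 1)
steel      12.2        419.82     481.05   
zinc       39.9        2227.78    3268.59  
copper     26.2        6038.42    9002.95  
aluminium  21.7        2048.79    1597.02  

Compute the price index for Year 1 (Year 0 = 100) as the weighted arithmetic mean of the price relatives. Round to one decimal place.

128.5

steel: 12.2 × (481.05/419.82) = 12.2 × 1.145848 = 13.9793
zinc: 39.9 × (3268.59/2227.78) = 39.9 × 1.467196 = 58.5411
copper: 26.2 × (9002.95/6038.42) = 26.2 × 1.490945 = 39.0627
aluminium: 21.7 × (1597.02/2048.79) = 21.7 × 0.779494 = 16.9150
Index = Σ wᵢ·(p₁ᵢ/p₀ᵢ) = 13.9793 + 58.5411 + 39.0627 + 16.9150 = 128.4982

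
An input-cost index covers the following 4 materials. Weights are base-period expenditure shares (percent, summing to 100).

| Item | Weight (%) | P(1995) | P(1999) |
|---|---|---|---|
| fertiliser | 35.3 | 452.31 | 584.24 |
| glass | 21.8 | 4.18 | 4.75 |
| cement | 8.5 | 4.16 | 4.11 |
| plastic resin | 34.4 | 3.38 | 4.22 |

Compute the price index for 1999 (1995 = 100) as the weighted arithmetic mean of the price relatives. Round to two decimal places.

fertiliser: 35.3 × (584.24/452.31) = 35.3 × 1.291680 = 45.5963
glass: 21.8 × (4.75/4.18) = 21.8 × 1.136364 = 24.7727
cement: 8.5 × (4.11/4.16) = 8.5 × 0.987981 = 8.3978
plastic resin: 34.4 × (4.22/3.38) = 34.4 × 1.248521 = 42.9491
Index = Σ wᵢ·(p₁ᵢ/p₀ᵢ) = 45.5963 + 24.7727 + 8.3978 + 42.9491 = 121.7160

121.72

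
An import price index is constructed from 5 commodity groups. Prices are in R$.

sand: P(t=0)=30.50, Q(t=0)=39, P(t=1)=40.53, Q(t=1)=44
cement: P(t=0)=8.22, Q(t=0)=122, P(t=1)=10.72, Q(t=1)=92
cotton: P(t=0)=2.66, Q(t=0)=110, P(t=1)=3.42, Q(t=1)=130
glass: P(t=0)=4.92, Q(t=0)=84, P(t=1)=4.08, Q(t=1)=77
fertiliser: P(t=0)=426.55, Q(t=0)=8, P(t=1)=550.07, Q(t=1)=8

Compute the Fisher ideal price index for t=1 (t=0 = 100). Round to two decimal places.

127.03

Laspeyres component (base-period weights):
ΣP(t=1)Q(t=0) = 40.53×39 + 10.72×122 + 3.42×110 + 4.08×84 + 550.07×8 = 1580.67 + 1307.84 + 376.2 + 342.72 + 4400.56 = 8007.99
ΣP(t=0)Q(t=0) = 30.50×39 + 8.22×122 + 2.66×110 + 4.92×84 + 426.55×8 = 1189.5 + 1002.84 + 292.6 + 413.28 + 3412.4 = 6310.62
L = 8007.99 / 6310.62 × 100 = 126.8970
Paasche component (current-period weights):
ΣP(t=1)Q(t=1) = 40.53×44 + 10.72×92 + 3.42×130 + 4.08×77 + 550.07×8 = 1783.32 + 986.24 + 444.6 + 314.16 + 4400.56 = 7928.88
ΣP(t=0)Q(t=1) = 30.50×44 + 8.22×92 + 2.66×130 + 4.92×77 + 426.55×8 = 1342 + 756.24 + 345.8 + 378.84 + 3412.4 = 6235.28
P = 7928.88 / 6235.28 × 100 = 127.1616
Fisher = √(L × P) = √(126.8970 × 127.1616) = 127.0292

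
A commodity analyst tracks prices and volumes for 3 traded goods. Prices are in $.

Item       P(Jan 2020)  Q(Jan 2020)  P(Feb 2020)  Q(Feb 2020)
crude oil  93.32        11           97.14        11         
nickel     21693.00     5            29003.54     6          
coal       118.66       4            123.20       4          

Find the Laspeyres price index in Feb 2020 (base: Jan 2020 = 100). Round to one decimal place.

133.3

Laspeyres price index uses base-period quantities as weights.
ΣP(Feb 2020)·Q(Jan 2020) = 97.14×11 + 29003.54×5 + 123.20×4 = 1068.54 + 145017.7 + 492.8 = 146579.04
ΣP(Jan 2020)·Q(Jan 2020) = 93.32×11 + 21693.00×5 + 118.66×4 = 1026.52 + 108465 + 474.64 = 109966.16
Index = 146579.04 / 109966.16 × 100 = 133.2947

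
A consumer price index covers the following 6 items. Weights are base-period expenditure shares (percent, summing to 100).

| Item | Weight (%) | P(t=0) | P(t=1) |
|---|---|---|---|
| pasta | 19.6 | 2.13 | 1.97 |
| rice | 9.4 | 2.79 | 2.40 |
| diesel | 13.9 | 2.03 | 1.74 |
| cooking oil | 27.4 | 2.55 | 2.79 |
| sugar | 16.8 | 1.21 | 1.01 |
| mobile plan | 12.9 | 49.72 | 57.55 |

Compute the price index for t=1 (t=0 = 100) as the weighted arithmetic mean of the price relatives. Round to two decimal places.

pasta: 19.6 × (1.97/2.13) = 19.6 × 0.924883 = 18.1277
rice: 9.4 × (2.40/2.79) = 9.4 × 0.860215 = 8.0860
diesel: 13.9 × (1.74/2.03) = 13.9 × 0.857143 = 11.9143
cooking oil: 27.4 × (2.79/2.55) = 27.4 × 1.094118 = 29.9788
sugar: 16.8 × (1.01/1.21) = 16.8 × 0.834711 = 14.0231
mobile plan: 12.9 × (57.55/49.72) = 12.9 × 1.157482 = 14.9315
Index = Σ wᵢ·(p₁ᵢ/p₀ᵢ) = 18.1277 + 8.0860 + 11.9143 + 29.9788 + 14.0231 + 14.9315 = 97.0615

97.06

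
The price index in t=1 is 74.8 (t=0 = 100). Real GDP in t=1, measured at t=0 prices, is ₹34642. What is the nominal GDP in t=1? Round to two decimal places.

25912.22

Nominal = Real × (Index/100) = 34642 × (74.8/100)
        = 34642 × 0.748 = 25912.2160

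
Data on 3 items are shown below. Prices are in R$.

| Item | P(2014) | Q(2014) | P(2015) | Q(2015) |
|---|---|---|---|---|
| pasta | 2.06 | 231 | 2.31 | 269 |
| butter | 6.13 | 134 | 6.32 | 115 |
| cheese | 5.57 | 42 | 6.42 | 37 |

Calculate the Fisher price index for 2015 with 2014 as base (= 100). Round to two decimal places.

108.00

Laspeyres component (base-period weights):
ΣP(2015)Q(2014) = 2.31×231 + 6.32×134 + 6.42×42 = 533.61 + 846.88 + 269.64 = 1650.13
ΣP(2014)Q(2014) = 2.06×231 + 6.13×134 + 5.57×42 = 475.86 + 821.42 + 233.94 = 1531.22
L = 1650.13 / 1531.22 × 100 = 107.7657
Paasche component (current-period weights):
ΣP(2015)Q(2015) = 2.31×269 + 6.32×115 + 6.42×37 = 621.39 + 726.8 + 237.54 = 1585.73
ΣP(2014)Q(2015) = 2.06×269 + 6.13×115 + 5.57×37 = 554.14 + 704.95 + 206.09 = 1465.18
P = 1585.73 / 1465.18 × 100 = 108.2277
Fisher = √(L × P) = √(107.7657 × 108.2277) = 107.9964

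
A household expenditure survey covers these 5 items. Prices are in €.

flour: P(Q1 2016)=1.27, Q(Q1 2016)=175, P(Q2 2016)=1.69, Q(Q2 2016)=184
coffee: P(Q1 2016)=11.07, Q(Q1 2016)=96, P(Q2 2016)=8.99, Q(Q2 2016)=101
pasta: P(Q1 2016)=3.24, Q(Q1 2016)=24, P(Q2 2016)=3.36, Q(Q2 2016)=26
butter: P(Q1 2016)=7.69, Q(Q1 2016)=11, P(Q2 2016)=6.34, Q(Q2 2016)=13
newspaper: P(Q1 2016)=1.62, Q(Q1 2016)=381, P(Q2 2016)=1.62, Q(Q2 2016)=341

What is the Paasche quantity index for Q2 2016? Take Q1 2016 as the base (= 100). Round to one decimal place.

100.8

Paasche quantity index uses current-period prices as weights.
ΣP(Q2 2016)·Q(Q2 2016) = 1.69×184 + 8.99×101 + 3.36×26 + 6.34×13 + 1.62×341 = 310.96 + 907.99 + 87.36 + 82.42 + 552.42 = 1941.15
ΣP(Q2 2016)·Q(Q1 2016) = 1.69×175 + 8.99×96 + 3.36×24 + 6.34×11 + 1.62×381 = 295.75 + 863.04 + 80.64 + 69.74 + 617.22 = 1926.39
Index = 1941.15 / 1926.39 × 100 = 100.7662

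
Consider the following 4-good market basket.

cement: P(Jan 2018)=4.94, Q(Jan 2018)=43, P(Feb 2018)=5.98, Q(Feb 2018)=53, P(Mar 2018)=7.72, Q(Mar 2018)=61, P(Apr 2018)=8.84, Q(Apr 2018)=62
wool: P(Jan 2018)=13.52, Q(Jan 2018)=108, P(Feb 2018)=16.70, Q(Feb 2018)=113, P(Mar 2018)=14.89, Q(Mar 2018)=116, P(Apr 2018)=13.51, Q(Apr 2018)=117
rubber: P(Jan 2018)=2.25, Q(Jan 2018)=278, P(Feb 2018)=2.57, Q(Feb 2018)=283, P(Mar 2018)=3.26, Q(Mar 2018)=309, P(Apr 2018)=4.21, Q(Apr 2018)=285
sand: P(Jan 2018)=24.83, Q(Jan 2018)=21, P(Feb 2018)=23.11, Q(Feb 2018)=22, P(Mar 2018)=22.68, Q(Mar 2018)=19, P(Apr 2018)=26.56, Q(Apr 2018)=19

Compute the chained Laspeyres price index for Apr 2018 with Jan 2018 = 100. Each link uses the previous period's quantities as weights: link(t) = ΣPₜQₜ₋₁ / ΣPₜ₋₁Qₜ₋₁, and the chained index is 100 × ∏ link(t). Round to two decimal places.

127.06

Link Jan 2018→Feb 2018:
ΣP(Feb 2018)Q(Jan 2018) = 5.98×43 + 16.70×108 + 2.57×278 + 23.11×21 = 257.14 + 1803.6 + 714.46 + 485.31 = 3260.51
ΣP(Jan 2018)Q(Jan 2018) = 4.94×43 + 13.52×108 + 2.25×278 + 24.83×21 = 212.42 + 1460.16 + 625.5 + 521.43 = 2819.51
link = 3260.51/2819.51 = 1.156410
Link Feb 2018→Mar 2018:
ΣP(Mar 2018)Q(Feb 2018) = 7.72×53 + 14.89×113 + 3.26×283 + 22.68×22 = 409.16 + 1682.57 + 922.58 + 498.96 = 3513.27
ΣP(Feb 2018)Q(Feb 2018) = 5.98×53 + 16.70×113 + 2.57×283 + 23.11×22 = 316.94 + 1887.1 + 727.31 + 508.42 = 3439.77
link = 3513.27/3439.77 = 1.021368
Link Mar 2018→Apr 2018:
ΣP(Apr 2018)Q(Mar 2018) = 8.84×61 + 13.51×116 + 4.21×309 + 26.56×19 = 539.24 + 1567.16 + 1300.89 + 504.64 = 3911.93
ΣP(Mar 2018)Q(Mar 2018) = 7.72×61 + 14.89×116 + 3.26×309 + 22.68×19 = 470.92 + 1727.24 + 1007.34 + 430.92 = 3636.42
link = 3911.93/3636.42 = 1.075764
Chained index = 100 × 1.156410 × 1.021368 × 1.075764 = 127.0606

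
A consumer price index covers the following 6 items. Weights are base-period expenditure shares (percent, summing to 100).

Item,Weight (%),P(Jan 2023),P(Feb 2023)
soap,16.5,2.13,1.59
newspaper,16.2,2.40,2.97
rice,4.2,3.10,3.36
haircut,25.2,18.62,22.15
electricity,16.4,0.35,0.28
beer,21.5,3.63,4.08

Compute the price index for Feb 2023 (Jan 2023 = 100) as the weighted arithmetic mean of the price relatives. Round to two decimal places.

104.18

soap: 16.5 × (1.59/2.13) = 16.5 × 0.746479 = 12.3169
newspaper: 16.2 × (2.97/2.40) = 16.2 × 1.237500 = 20.0475
rice: 4.2 × (3.36/3.10) = 4.2 × 1.083871 = 4.5523
haircut: 25.2 × (22.15/18.62) = 25.2 × 1.189581 = 29.9774
electricity: 16.4 × (0.28/0.35) = 16.4 × 0.800000 = 13.1200
beer: 21.5 × (4.08/3.63) = 21.5 × 1.123967 = 24.1653
Index = Σ wᵢ·(p₁ᵢ/p₀ᵢ) = 12.3169 + 20.0475 + 4.5523 + 29.9774 + 13.1200 + 24.1653 = 104.1794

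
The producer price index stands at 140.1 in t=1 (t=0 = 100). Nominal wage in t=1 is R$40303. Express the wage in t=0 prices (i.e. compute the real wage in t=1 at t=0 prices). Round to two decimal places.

28767.31

Real = Nominal ÷ (Index/100) = 40303 ÷ (140.1/100)
     = 40303 ÷ 1.401 = 28767.3091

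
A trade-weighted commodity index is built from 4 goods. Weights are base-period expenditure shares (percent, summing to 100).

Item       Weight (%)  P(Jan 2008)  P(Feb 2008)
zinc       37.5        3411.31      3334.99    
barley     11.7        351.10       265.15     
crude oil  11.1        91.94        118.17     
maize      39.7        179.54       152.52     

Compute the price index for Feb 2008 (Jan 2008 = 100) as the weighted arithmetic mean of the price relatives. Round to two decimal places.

93.49

zinc: 37.5 × (3334.99/3411.31) = 37.5 × 0.977627 = 36.6610
barley: 11.7 × (265.15/351.10) = 11.7 × 0.755198 = 8.8358
crude oil: 11.1 × (118.17/91.94) = 11.1 × 1.285295 = 14.2668
maize: 39.7 × (152.52/179.54) = 39.7 × 0.849504 = 33.7253
Index = Σ wᵢ·(p₁ᵢ/p₀ᵢ) = 36.6610 + 8.8358 + 14.2668 + 33.7253 = 93.4889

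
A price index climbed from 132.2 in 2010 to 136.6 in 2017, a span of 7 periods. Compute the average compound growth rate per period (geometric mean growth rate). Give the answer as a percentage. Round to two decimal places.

0.47%

Growth factor = (136.6/132.2)^(1/7) = (1.033283)^(1/7) = 1.004688
Growth rate = 1.004688 − 1 = 0.004688 = 0.4688%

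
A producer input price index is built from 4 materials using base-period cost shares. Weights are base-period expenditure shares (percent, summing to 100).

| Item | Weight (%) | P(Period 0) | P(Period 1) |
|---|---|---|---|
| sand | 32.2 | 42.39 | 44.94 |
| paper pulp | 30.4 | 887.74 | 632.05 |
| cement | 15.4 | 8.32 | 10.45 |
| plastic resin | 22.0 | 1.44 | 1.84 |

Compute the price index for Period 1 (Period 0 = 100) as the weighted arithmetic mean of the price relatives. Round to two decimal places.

103.23

sand: 32.2 × (44.94/42.39) = 32.2 × 1.060156 = 34.1370
paper pulp: 30.4 × (632.05/887.74) = 30.4 × 0.711976 = 21.6441
cement: 15.4 × (10.45/8.32) = 15.4 × 1.256010 = 19.3425
plastic resin: 22.0 × (1.84/1.44) = 22.0 × 1.277778 = 28.1111
Index = Σ wᵢ·(p₁ᵢ/p₀ᵢ) = 34.1370 + 21.6441 + 19.3425 + 28.1111 = 103.2348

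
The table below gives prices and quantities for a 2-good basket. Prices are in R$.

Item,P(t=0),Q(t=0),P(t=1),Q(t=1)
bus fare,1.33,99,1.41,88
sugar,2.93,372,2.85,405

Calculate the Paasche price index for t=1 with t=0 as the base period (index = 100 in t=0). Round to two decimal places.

98.05

Paasche price index uses current-period quantities as weights.
ΣP(t=1)·Q(t=1) = 1.41×88 + 2.85×405 = 124.08 + 1154.25 = 1278.33
ΣP(t=0)·Q(t=1) = 1.33×88 + 2.93×405 = 117.04 + 1186.65 = 1303.69
Index = 1278.33 / 1303.69 × 100 = 98.0548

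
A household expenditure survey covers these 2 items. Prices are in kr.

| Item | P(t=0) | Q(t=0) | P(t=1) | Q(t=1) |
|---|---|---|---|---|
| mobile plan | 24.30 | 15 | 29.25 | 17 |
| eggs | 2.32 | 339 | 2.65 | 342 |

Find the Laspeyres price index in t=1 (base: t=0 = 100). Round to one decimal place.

116.2

Laspeyres price index uses base-period quantities as weights.
ΣP(t=1)·Q(t=0) = 29.25×15 + 2.65×339 = 438.75 + 898.35 = 1337.1
ΣP(t=0)·Q(t=0) = 24.30×15 + 2.32×339 = 364.5 + 786.48 = 1150.98
Index = 1337.1 / 1150.98 × 100 = 116.1706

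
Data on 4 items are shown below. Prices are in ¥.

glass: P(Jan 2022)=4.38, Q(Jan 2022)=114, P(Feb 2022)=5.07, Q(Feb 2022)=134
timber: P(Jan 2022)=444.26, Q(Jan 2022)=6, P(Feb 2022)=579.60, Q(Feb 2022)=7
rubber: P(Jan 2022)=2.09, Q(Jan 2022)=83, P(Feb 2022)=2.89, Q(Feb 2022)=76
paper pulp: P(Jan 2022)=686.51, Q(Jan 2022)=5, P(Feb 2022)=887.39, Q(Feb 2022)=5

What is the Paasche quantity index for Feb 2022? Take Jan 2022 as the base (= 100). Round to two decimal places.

107.57

Paasche quantity index uses current-period prices as weights.
ΣP(Feb 2022)·Q(Feb 2022) = 5.07×134 + 579.60×7 + 2.89×76 + 887.39×5 = 679.38 + 4057.2 + 219.64 + 4436.95 = 9393.17
ΣP(Feb 2022)·Q(Jan 2022) = 5.07×114 + 579.60×6 + 2.89×83 + 887.39×5 = 577.98 + 3477.6 + 239.87 + 4436.95 = 8732.4
Index = 9393.17 / 8732.4 × 100 = 107.5669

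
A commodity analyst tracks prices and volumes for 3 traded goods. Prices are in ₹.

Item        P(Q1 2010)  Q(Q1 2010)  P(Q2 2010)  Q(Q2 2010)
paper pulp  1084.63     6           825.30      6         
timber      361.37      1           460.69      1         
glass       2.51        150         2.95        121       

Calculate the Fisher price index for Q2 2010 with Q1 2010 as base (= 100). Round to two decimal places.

Laspeyres component (base-period weights):
ΣP(Q2 2010)Q(Q1 2010) = 825.30×6 + 460.69×1 + 2.95×150 = 4951.8 + 460.69 + 442.5 = 5854.99
ΣP(Q1 2010)Q(Q1 2010) = 1084.63×6 + 361.37×1 + 2.51×150 = 6507.78 + 361.37 + 376.5 = 7245.65
L = 5854.99 / 7245.65 × 100 = 80.8070
Paasche component (current-period weights):
ΣP(Q2 2010)Q(Q2 2010) = 825.30×6 + 460.69×1 + 2.95×121 = 4951.8 + 460.69 + 356.95 = 5769.44
ΣP(Q1 2010)Q(Q2 2010) = 1084.63×6 + 361.37×1 + 2.51×121 = 6507.78 + 361.37 + 303.71 = 7172.86
P = 5769.44 / 7172.86 × 100 = 80.4343
Fisher = √(L × P) = √(80.8070 × 80.4343) = 80.6204

80.62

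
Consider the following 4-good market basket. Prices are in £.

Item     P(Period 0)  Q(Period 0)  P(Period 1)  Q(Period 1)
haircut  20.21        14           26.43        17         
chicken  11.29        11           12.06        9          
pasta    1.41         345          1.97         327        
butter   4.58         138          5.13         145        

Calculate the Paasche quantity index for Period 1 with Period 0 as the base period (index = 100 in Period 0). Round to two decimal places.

102.94

Paasche quantity index uses current-period prices as weights.
ΣP(Period 1)·Q(Period 1) = 26.43×17 + 12.06×9 + 1.97×327 + 5.13×145 = 449.31 + 108.54 + 644.19 + 743.85 = 1945.89
ΣP(Period 1)·Q(Period 0) = 26.43×14 + 12.06×11 + 1.97×345 + 5.13×138 = 370.02 + 132.66 + 679.65 + 707.94 = 1890.27
Index = 1945.89 / 1890.27 × 100 = 102.9424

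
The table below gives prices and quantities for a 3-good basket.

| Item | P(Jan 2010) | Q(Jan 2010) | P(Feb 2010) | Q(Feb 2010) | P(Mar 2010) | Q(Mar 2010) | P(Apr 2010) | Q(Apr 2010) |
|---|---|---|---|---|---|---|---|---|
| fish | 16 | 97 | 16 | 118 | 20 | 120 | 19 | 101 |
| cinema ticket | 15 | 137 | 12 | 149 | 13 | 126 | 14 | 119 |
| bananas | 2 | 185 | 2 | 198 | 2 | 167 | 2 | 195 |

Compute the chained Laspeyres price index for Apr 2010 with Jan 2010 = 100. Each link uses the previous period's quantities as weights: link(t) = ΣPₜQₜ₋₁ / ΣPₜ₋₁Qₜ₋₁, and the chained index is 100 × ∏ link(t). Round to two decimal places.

103.48

Link Jan 2010→Feb 2010:
ΣP(Feb 2010)Q(Jan 2010) = 16×97 + 12×137 + 2×185 = 1552 + 1644 + 370 = 3566
ΣP(Jan 2010)Q(Jan 2010) = 16×97 + 15×137 + 2×185 = 1552 + 2055 + 370 = 3977
link = 3566/3977 = 0.896656
Link Feb 2010→Mar 2010:
ΣP(Mar 2010)Q(Feb 2010) = 20×118 + 13×149 + 2×198 = 2360 + 1937 + 396 = 4693
ΣP(Feb 2010)Q(Feb 2010) = 16×118 + 12×149 + 2×198 = 1888 + 1788 + 396 = 4072
link = 4693/4072 = 1.152505
Link Mar 2010→Apr 2010:
ΣP(Apr 2010)Q(Mar 2010) = 19×120 + 14×126 + 2×167 = 2280 + 1764 + 334 = 4378
ΣP(Mar 2010)Q(Mar 2010) = 20×120 + 13×126 + 2×167 = 2400 + 1638 + 334 = 4372
link = 4378/4372 = 1.001372
Chained index = 100 × 0.896656 × 1.152505 × 1.001372 = 103.4818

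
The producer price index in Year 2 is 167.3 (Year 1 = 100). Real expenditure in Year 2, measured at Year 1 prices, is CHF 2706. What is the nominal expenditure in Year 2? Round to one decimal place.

Nominal = Real × (Index/100) = 2706 × (167.3/100)
        = 2706 × 1.673 = 4527.1380

4527.1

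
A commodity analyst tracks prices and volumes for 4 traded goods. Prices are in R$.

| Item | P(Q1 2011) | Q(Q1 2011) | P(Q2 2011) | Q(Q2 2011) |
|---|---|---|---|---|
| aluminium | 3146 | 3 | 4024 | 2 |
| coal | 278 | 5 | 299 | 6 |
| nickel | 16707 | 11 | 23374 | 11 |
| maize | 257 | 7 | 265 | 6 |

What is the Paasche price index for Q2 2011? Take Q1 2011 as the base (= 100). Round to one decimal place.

Paasche price index uses current-period quantities as weights.
ΣP(Q2 2011)·Q(Q2 2011) = 4024×2 + 299×6 + 23374×11 + 265×6 = 8048 + 1794 + 257114 + 1590 = 268546
ΣP(Q1 2011)·Q(Q2 2011) = 3146×2 + 278×6 + 16707×11 + 257×6 = 6292 + 1668 + 183777 + 1542 = 193279
Index = 268546 / 193279 × 100 = 138.9422

138.9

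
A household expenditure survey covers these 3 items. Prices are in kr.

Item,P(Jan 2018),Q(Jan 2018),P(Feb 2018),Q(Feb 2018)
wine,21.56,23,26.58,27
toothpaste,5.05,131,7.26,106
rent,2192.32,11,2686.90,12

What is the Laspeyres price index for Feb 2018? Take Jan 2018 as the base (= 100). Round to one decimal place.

123.1

Laspeyres price index uses base-period quantities as weights.
ΣP(Feb 2018)·Q(Jan 2018) = 26.58×23 + 7.26×131 + 2686.90×11 = 611.34 + 951.06 + 29555.9 = 31118.3
ΣP(Jan 2018)·Q(Jan 2018) = 21.56×23 + 5.05×131 + 2192.32×11 = 495.88 + 661.55 + 24115.52 = 25272.95
Index = 31118.3 / 25272.95 × 100 = 123.1289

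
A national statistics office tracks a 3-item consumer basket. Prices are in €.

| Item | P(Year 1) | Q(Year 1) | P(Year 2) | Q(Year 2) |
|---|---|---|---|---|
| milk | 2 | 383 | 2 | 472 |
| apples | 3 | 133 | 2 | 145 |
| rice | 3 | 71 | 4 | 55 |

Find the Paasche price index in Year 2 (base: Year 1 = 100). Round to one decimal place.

94.2

Paasche price index uses current-period quantities as weights.
ΣP(Year 2)·Q(Year 2) = 2×472 + 2×145 + 4×55 = 944 + 290 + 220 = 1454
ΣP(Year 1)·Q(Year 2) = 2×472 + 3×145 + 3×55 = 944 + 435 + 165 = 1544
Index = 1454 / 1544 × 100 = 94.1710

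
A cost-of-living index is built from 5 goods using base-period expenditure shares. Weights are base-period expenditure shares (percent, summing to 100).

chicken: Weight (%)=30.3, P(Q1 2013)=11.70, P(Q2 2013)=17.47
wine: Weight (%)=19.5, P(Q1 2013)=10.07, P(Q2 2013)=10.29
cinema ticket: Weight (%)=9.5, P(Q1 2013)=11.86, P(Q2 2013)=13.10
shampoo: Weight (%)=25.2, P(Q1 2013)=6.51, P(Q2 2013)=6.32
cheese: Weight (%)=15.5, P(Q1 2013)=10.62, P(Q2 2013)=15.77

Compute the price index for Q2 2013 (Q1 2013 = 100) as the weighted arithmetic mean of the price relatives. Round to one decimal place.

123.1

chicken: 30.3 × (17.47/11.70) = 30.3 × 1.493162 = 45.2428
wine: 19.5 × (10.29/10.07) = 19.5 × 1.021847 = 19.9260
cinema ticket: 9.5 × (13.10/11.86) = 9.5 × 1.104553 = 10.4933
shampoo: 25.2 × (6.32/6.51) = 25.2 × 0.970814 = 24.4645
cheese: 15.5 × (15.77/10.62) = 15.5 × 1.484934 = 23.0165
Index = Σ wᵢ·(p₁ᵢ/p₀ᵢ) = 45.2428 + 19.9260 + 10.4933 + 24.4645 + 23.0165 = 123.1431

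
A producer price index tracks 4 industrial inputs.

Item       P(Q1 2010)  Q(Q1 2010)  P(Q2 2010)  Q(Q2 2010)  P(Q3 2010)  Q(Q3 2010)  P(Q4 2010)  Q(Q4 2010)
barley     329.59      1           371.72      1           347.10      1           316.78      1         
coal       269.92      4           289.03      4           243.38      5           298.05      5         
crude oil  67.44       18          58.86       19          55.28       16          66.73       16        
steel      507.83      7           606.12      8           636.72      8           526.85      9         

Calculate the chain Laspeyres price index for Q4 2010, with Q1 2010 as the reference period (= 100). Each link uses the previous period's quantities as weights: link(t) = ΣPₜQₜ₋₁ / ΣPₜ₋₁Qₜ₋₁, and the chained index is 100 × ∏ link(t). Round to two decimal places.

Link Q1 2010→Q2 2010:
ΣP(Q2 2010)Q(Q1 2010) = 371.72×1 + 289.03×4 + 58.86×18 + 606.12×7 = 371.72 + 1156.12 + 1059.48 + 4242.84 = 6830.16
ΣP(Q1 2010)Q(Q1 2010) = 329.59×1 + 269.92×4 + 67.44×18 + 507.83×7 = 329.59 + 1079.68 + 1213.92 + 3554.81 = 6178
link = 6830.16/6178 = 1.105562
Link Q2 2010→Q3 2010:
ΣP(Q3 2010)Q(Q2 2010) = 347.10×1 + 243.38×4 + 55.28×19 + 636.72×8 = 347.1 + 973.52 + 1050.32 + 5093.76 = 7464.7
ΣP(Q2 2010)Q(Q2 2010) = 371.72×1 + 289.03×4 + 58.86×19 + 606.12×8 = 371.72 + 1156.12 + 1118.34 + 4848.96 = 7495.14
link = 7464.7/7495.14 = 0.995939
Link Q3 2010→Q4 2010:
ΣP(Q4 2010)Q(Q3 2010) = 316.78×1 + 298.05×5 + 66.73×16 + 526.85×8 = 316.78 + 1490.25 + 1067.68 + 4214.8 = 7089.51
ΣP(Q3 2010)Q(Q3 2010) = 347.10×1 + 243.38×5 + 55.28×16 + 636.72×8 = 347.1 + 1216.9 + 884.48 + 5093.76 = 7542.24
link = 7089.51/7542.24 = 0.939974
Chained index = 100 × 1.105562 × 0.995939 × 0.939974 = 103.4979

103.50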